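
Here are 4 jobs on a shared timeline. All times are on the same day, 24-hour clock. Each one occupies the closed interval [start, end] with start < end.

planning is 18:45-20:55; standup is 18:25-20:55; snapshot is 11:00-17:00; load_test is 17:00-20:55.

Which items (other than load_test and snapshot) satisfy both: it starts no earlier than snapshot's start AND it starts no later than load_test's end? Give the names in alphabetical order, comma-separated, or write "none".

Conditions: its start is no earlier than snapshot's start (X.start >= 11:00) AND its start is no later than load_test's end (X.start <= 20:55).
planning: start 18:45 >= 11:00? ✓; start 18:45 <= 20:55? ✓ → yes.
standup: start 18:25 >= 11:00? ✓; start 18:25 <= 20:55? ✓ → yes.
Result: planning, standup.

planning, standup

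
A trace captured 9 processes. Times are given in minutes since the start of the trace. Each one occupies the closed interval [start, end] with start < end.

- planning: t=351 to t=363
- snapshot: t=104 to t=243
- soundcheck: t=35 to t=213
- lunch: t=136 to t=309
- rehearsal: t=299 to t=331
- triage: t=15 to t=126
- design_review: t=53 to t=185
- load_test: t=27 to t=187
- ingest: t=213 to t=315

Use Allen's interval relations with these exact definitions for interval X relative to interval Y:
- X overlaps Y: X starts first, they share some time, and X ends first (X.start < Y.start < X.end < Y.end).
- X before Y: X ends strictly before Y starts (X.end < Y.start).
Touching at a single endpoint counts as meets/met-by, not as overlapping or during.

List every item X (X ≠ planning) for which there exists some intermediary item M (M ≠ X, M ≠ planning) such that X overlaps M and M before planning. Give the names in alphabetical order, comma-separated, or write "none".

design_review, ingest, load_test, lunch, snapshot, soundcheck, triage

Target planning = [t=351, t=363].
Intermediaries M with M before planning: design_review, ingest, load_test, lunch, rehearsal, snapshot, soundcheck, triage.
Via design_review — items with X overlaps design_review: triage.
Via ingest — items with X overlaps ingest: lunch, snapshot.
Via load_test — items with X overlaps load_test: triage.
Via lunch — items with X overlaps lunch: design_review, load_test, snapshot, soundcheck.
Via rehearsal — items with X overlaps rehearsal: ingest, lunch.
Via snapshot — items with X overlaps snapshot: design_review, load_test, soundcheck, triage.
Via soundcheck — items with X overlaps soundcheck: load_test, triage.
Via triage — items with X overlaps triage: none.
Union: design_review, ingest, load_test, lunch, snapshot, soundcheck, triage.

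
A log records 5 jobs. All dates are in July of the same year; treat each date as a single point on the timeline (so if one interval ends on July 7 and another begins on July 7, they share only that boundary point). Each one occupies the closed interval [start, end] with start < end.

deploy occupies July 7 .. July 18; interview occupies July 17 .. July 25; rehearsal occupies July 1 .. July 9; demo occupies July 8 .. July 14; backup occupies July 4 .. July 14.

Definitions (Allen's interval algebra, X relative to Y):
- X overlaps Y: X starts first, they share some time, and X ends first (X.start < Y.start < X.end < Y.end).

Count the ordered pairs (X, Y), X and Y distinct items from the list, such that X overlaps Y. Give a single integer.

Checking all 20 ordered pairs for relation 'overlaps'; matching pairs in alphabetical order:
(backup, deploy): backup overlaps deploy ✓
(deploy, interview): deploy overlaps interview ✓
(rehearsal, backup): rehearsal overlaps backup ✓
(rehearsal, demo): rehearsal overlaps demo ✓
(rehearsal, deploy): rehearsal overlaps deploy ✓
Count: 5.

5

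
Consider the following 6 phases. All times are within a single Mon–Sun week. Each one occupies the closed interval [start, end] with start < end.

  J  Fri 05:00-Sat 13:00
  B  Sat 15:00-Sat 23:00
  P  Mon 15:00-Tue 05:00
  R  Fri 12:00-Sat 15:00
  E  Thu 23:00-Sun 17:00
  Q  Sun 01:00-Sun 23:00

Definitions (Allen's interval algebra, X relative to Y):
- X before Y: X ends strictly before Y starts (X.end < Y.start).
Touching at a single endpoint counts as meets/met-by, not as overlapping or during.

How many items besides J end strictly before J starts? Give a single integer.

Target J = [Fri 05:00, Sat 13:00].
B [Sat 15:00, Sat 23:00] → after → no.
E [Thu 23:00, Sun 17:00] → contains → no.
P [Mon 15:00, Tue 05:00] → before → counts.
Q [Sun 01:00, Sun 23:00] → after → no.
R [Fri 12:00, Sat 15:00] → overlapped-by → no.
Total: 1.

1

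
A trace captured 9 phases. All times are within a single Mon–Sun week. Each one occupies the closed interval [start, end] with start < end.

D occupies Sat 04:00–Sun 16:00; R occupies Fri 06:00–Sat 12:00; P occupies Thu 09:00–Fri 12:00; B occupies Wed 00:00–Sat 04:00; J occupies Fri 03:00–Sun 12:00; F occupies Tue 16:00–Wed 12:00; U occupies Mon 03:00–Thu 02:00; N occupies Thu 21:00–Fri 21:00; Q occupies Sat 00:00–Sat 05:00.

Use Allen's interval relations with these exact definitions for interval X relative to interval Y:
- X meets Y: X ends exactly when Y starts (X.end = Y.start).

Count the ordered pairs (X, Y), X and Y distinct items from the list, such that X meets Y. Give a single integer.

Checking all 72 ordered pairs for relation 'meets'; matching pairs in alphabetical order:
(B, D): B meets D ✓
Count: 1.

1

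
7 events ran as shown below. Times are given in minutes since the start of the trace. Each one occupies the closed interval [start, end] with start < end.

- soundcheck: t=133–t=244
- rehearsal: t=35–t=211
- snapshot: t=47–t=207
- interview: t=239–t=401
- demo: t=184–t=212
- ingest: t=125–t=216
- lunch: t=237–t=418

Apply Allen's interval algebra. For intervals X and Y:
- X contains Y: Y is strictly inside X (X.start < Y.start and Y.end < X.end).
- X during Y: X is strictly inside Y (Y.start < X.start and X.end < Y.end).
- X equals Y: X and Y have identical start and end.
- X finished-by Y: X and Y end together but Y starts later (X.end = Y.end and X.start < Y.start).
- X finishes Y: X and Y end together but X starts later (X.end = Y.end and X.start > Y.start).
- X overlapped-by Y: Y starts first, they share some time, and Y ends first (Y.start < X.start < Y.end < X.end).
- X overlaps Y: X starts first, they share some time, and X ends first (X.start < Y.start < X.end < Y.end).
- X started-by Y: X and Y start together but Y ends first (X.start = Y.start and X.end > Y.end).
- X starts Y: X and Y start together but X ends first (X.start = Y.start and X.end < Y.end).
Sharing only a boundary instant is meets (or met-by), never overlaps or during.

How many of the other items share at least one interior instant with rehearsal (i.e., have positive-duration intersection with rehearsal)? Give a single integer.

4

Target rehearsal = [t=35, t=211].
demo [t=184, t=212] → overlapped-by → counts.
ingest [t=125, t=216] → overlapped-by → counts.
interview [t=239, t=401] → after → no.
lunch [t=237, t=418] → after → no.
snapshot [t=47, t=207] → during → counts.
soundcheck [t=133, t=244] → overlapped-by → counts.
Total: 4.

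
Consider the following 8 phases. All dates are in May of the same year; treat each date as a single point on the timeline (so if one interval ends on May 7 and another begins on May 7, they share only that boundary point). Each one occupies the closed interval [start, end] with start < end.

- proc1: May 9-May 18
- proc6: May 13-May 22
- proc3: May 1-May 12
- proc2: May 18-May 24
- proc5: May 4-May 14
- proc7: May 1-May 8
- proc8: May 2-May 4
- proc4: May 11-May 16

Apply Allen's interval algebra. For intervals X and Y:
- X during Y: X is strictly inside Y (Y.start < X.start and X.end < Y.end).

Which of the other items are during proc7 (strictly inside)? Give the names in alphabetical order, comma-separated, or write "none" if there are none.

Target proc7 = [May 1, May 8].
proc1 [May 9, May 18] → after → no.
proc2 [May 18, May 24] → after → no.
proc3 [May 1, May 12] → started-by → no.
proc4 [May 11, May 16] → after → no.
proc5 [May 4, May 14] → overlapped-by → no.
proc6 [May 13, May 22] → after → no.
proc8 [May 2, May 4] → during → yes.
Result: proc8.

proc8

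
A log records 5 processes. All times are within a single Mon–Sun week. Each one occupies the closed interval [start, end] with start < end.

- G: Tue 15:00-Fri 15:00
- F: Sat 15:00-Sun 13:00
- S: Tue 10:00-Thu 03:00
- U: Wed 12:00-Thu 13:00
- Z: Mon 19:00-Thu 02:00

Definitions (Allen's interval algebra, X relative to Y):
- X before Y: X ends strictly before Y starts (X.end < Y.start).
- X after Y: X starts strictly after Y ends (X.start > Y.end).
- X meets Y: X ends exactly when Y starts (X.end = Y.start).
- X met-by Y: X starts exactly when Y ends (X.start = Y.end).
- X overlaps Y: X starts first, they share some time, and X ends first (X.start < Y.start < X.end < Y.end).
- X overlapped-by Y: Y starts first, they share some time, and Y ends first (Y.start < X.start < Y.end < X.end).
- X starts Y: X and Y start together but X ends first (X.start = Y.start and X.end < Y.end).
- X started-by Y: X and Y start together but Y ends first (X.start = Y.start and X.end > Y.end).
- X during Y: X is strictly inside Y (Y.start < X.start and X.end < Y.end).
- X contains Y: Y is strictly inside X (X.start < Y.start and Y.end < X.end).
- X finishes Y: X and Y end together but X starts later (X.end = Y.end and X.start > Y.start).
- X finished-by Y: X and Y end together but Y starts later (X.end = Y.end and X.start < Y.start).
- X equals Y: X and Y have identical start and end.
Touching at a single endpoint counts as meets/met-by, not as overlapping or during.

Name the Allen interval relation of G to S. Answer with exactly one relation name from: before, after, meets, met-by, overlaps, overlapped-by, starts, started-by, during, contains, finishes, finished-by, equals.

overlapped-by

G = [Tue 15:00, Fri 15:00]; S = [Tue 10:00, Thu 03:00].
Compare endpoints: G.start > S.start, G.start < S.end, G.end > S.start, G.end > S.end.
That pattern is 'overlapped-by'.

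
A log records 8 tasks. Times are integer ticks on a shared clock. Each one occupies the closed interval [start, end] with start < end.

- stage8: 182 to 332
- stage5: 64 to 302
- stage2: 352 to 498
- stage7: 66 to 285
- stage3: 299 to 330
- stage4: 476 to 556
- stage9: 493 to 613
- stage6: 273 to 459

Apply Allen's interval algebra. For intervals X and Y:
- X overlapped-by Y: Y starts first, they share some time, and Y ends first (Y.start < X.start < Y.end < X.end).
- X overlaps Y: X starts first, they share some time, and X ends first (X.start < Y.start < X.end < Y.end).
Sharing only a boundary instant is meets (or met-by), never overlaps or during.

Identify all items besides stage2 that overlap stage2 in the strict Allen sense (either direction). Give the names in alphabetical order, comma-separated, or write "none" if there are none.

Target stage2 = [352, 498].
stage3 [299, 330] → before → no.
stage4 [476, 556] → overlapped-by → yes.
stage5 [64, 302] → before → no.
stage6 [273, 459] → overlaps → yes.
stage7 [66, 285] → before → no.
stage8 [182, 332] → before → no.
stage9 [493, 613] → overlapped-by → yes.
Result: stage4, stage6, stage9.

stage4, stage6, stage9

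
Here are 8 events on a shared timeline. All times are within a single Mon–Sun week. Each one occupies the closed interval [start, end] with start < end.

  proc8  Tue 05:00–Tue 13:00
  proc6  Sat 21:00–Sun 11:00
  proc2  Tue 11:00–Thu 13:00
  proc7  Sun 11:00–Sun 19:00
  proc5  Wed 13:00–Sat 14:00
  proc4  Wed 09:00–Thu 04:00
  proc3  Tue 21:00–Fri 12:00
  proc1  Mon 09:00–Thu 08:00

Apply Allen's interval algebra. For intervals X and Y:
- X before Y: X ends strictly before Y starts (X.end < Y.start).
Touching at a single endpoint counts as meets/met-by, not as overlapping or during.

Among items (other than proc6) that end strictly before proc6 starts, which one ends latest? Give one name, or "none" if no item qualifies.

Target proc6 = [Sat 21:00, Sun 11:00].
proc1 [Mon 09:00, Thu 08:00] → before → candidate.
proc2 [Tue 11:00, Thu 13:00] → before → candidate.
proc3 [Tue 21:00, Fri 12:00] → before → candidate.
proc4 [Wed 09:00, Thu 04:00] → before → candidate.
proc5 [Wed 13:00, Sat 14:00] → before → candidate.
proc7 [Sun 11:00, Sun 19:00] → met-by → excluded.
proc8 [Tue 05:00, Tue 13:00] → before → candidate.
Among candidates, latest end is Sat 14:00 → proc5.

proc5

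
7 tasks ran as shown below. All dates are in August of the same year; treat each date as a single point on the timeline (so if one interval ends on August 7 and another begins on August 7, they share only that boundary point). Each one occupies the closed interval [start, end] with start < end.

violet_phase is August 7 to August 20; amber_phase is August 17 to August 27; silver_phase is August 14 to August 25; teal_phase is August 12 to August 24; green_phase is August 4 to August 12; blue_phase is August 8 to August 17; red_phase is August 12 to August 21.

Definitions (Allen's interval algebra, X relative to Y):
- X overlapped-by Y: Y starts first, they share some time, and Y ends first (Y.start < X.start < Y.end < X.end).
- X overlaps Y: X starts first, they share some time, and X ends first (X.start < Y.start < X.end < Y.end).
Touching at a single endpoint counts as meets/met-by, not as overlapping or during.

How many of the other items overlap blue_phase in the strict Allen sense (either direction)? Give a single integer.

Target blue_phase = [August 8, August 17].
amber_phase [August 17, August 27] → met-by → no.
green_phase [August 4, August 12] → overlaps → counts.
red_phase [August 12, August 21] → overlapped-by → counts.
silver_phase [August 14, August 25] → overlapped-by → counts.
teal_phase [August 12, August 24] → overlapped-by → counts.
violet_phase [August 7, August 20] → contains → no.
Total: 4.

4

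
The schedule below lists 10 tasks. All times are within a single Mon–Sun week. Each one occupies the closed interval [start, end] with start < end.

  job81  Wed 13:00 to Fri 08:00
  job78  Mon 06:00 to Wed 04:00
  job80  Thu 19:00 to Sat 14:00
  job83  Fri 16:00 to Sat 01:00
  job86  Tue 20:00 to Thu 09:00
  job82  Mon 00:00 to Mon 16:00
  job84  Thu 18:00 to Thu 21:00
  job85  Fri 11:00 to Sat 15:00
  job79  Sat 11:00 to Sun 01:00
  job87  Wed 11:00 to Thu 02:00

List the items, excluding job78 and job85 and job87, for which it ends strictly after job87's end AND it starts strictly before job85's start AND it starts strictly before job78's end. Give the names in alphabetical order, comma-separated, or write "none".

Conditions: its end is strictly after job87's end (X.end > Thu 02:00) AND its start is strictly before job85's start (X.start < Fri 11:00) AND its start is strictly before job78's end (X.start < Wed 04:00).
job79: end Sun 01:00 > Thu 02:00? ✓; start Sat 11:00 < Fri 11:00? ✗; start Sat 11:00 < Wed 04:00? ✗ → no.
job80: end Sat 14:00 > Thu 02:00? ✓; start Thu 19:00 < Fri 11:00? ✓; start Thu 19:00 < Wed 04:00? ✗ → no.
job81: end Fri 08:00 > Thu 02:00? ✓; start Wed 13:00 < Fri 11:00? ✓; start Wed 13:00 < Wed 04:00? ✗ → no.
job82: end Mon 16:00 > Thu 02:00? ✗; start Mon 00:00 < Fri 11:00? ✓; start Mon 00:00 < Wed 04:00? ✓ → no.
job83: end Sat 01:00 > Thu 02:00? ✓; start Fri 16:00 < Fri 11:00? ✗; start Fri 16:00 < Wed 04:00? ✗ → no.
job84: end Thu 21:00 > Thu 02:00? ✓; start Thu 18:00 < Fri 11:00? ✓; start Thu 18:00 < Wed 04:00? ✗ → no.
job86: end Thu 09:00 > Thu 02:00? ✓; start Tue 20:00 < Fri 11:00? ✓; start Tue 20:00 < Wed 04:00? ✓ → yes.
Result: job86.

job86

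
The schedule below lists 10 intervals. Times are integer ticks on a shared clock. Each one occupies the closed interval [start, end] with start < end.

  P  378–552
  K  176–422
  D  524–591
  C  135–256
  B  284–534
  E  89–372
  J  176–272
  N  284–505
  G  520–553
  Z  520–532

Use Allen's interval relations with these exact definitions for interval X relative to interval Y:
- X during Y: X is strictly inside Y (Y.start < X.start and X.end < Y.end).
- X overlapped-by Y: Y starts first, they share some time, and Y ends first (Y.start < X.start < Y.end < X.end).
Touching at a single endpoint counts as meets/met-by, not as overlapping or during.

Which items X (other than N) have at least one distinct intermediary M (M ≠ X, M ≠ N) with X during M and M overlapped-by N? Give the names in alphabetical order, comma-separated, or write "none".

Target N = [284, 505].
Intermediaries M with M overlapped-by N: P.
Via P — items with X during P: Z.
Union: Z.

Z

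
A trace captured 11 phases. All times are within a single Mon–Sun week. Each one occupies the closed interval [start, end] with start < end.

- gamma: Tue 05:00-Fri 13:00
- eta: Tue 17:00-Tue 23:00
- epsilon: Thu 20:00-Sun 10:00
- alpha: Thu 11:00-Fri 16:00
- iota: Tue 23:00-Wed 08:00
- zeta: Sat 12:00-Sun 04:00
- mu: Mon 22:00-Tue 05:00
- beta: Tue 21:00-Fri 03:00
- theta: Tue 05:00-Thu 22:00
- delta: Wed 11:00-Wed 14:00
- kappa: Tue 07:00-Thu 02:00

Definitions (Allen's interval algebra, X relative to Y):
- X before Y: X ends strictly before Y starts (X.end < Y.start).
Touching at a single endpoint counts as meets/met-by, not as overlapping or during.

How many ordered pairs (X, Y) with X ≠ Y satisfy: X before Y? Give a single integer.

Checking all 110 ordered pairs for relation 'before'; matching pairs in alphabetical order:
(alpha, zeta): alpha before zeta ✓
(beta, zeta): beta before zeta ✓
(delta, alpha): delta before alpha ✓
(delta, epsilon): delta before epsilon ✓
(delta, zeta): delta before zeta ✓
(eta, alpha): eta before alpha ✓
(eta, delta): eta before delta ✓
(eta, epsilon): eta before epsilon ✓
(eta, zeta): eta before zeta ✓
(gamma, zeta): gamma before zeta ✓
(iota, alpha): iota before alpha ✓
(iota, delta): iota before delta ✓
(iota, epsilon): iota before epsilon ✓
(iota, zeta): iota before zeta ✓
(kappa, alpha): kappa before alpha ✓
(kappa, epsilon): kappa before epsilon ✓
(kappa, zeta): kappa before zeta ✓
(mu, alpha): mu before alpha ✓
(mu, beta): mu before beta ✓
(mu, delta): mu before delta ✓
(mu, epsilon): mu before epsilon ✓
(mu, eta): mu before eta ✓
(mu, iota): mu before iota ✓
(mu, kappa): mu before kappa ✓
... plus 2 further pairs not listed.
Count: 26.

26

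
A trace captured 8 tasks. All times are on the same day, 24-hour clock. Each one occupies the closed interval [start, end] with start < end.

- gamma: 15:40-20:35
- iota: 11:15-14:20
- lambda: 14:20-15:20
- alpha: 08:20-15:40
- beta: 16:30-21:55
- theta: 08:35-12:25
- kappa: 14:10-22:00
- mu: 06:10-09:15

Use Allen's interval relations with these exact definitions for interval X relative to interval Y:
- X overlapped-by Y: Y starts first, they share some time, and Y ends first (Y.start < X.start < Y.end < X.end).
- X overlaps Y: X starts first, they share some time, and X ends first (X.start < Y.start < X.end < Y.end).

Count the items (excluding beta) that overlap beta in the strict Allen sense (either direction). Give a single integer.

Target beta = [16:30, 21:55].
alpha [08:20, 15:40] → before → no.
gamma [15:40, 20:35] → overlaps → counts.
iota [11:15, 14:20] → before → no.
kappa [14:10, 22:00] → contains → no.
lambda [14:20, 15:20] → before → no.
mu [06:10, 09:15] → before → no.
theta [08:35, 12:25] → before → no.
Total: 1.

1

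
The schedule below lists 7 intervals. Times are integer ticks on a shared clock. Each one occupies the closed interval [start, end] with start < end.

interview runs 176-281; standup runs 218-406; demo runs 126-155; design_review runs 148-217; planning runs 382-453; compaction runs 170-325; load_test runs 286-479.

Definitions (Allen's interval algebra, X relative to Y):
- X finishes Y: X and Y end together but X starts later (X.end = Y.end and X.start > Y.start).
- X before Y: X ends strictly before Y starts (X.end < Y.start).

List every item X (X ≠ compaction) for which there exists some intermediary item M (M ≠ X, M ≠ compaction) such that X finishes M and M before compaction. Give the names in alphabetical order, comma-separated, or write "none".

none

Target compaction = [170, 325].
Intermediaries M with M before compaction: demo.
Via demo — items with X finishes demo: none.
Union: none.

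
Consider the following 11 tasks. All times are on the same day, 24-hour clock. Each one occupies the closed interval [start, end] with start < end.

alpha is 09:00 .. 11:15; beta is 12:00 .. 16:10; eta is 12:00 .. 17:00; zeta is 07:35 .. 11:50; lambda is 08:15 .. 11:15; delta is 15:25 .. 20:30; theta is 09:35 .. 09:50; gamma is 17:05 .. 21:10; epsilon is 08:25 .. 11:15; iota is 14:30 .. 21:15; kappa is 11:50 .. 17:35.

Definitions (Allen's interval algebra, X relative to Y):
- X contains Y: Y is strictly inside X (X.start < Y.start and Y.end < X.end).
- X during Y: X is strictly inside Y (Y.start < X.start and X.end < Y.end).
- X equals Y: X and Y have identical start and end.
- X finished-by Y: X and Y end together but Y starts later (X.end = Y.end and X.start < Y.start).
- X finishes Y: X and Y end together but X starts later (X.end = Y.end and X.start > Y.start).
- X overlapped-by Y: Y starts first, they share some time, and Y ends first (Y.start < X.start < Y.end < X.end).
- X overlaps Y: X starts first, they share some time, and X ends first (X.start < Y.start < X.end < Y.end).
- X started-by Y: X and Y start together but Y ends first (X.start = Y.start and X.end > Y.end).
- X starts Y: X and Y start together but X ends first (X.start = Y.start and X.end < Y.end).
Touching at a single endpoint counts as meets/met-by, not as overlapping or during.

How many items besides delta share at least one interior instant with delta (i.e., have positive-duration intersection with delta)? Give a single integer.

5

Target delta = [15:25, 20:30].
alpha [09:00, 11:15] → before → no.
beta [12:00, 16:10] → overlaps → counts.
epsilon [08:25, 11:15] → before → no.
eta [12:00, 17:00] → overlaps → counts.
gamma [17:05, 21:10] → overlapped-by → counts.
iota [14:30, 21:15] → contains → counts.
kappa [11:50, 17:35] → overlaps → counts.
lambda [08:15, 11:15] → before → no.
theta [09:35, 09:50] → before → no.
zeta [07:35, 11:50] → before → no.
Total: 5.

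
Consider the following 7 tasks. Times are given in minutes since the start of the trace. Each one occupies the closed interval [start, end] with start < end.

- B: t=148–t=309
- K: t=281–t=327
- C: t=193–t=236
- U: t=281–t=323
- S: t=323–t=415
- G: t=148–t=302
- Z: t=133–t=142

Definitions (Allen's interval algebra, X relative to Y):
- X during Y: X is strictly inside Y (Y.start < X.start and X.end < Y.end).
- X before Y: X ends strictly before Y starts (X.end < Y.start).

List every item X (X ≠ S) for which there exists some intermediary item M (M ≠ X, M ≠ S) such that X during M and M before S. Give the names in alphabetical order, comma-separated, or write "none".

C

Target S = [t=323, t=415].
Intermediaries M with M before S: B, C, G, Z.
Via B — items with X during B: C.
Via C — items with X during C: none.
Via G — items with X during G: C.
Via Z — items with X during Z: none.
Union: C.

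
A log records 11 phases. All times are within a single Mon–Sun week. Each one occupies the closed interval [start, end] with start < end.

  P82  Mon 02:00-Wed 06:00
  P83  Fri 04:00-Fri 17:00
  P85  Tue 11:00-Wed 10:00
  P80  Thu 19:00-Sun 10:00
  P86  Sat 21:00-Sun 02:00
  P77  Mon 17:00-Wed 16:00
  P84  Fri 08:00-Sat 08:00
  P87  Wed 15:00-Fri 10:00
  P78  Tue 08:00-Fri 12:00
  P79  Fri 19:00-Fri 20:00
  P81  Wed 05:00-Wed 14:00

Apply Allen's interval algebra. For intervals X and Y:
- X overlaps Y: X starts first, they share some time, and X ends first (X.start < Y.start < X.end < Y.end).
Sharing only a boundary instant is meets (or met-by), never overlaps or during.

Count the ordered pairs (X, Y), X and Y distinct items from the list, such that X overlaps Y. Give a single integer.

14

Checking all 110 ordered pairs for relation 'overlaps'; matching pairs in alphabetical order:
(P77, P78): P77 overlaps P78 ✓
(P77, P87): P77 overlaps P87 ✓
(P78, P80): P78 overlaps P80 ✓
(P78, P83): P78 overlaps P83 ✓
(P78, P84): P78 overlaps P84 ✓
(P82, P77): P82 overlaps P77 ✓
(P82, P78): P82 overlaps P78 ✓
(P82, P81): P82 overlaps P81 ✓
(P82, P85): P82 overlaps P85 ✓
(P83, P84): P83 overlaps P84 ✓
(P85, P81): P85 overlaps P81 ✓
(P87, P80): P87 overlaps P80 ✓
(P87, P83): P87 overlaps P83 ✓
(P87, P84): P87 overlaps P84 ✓
Count: 14.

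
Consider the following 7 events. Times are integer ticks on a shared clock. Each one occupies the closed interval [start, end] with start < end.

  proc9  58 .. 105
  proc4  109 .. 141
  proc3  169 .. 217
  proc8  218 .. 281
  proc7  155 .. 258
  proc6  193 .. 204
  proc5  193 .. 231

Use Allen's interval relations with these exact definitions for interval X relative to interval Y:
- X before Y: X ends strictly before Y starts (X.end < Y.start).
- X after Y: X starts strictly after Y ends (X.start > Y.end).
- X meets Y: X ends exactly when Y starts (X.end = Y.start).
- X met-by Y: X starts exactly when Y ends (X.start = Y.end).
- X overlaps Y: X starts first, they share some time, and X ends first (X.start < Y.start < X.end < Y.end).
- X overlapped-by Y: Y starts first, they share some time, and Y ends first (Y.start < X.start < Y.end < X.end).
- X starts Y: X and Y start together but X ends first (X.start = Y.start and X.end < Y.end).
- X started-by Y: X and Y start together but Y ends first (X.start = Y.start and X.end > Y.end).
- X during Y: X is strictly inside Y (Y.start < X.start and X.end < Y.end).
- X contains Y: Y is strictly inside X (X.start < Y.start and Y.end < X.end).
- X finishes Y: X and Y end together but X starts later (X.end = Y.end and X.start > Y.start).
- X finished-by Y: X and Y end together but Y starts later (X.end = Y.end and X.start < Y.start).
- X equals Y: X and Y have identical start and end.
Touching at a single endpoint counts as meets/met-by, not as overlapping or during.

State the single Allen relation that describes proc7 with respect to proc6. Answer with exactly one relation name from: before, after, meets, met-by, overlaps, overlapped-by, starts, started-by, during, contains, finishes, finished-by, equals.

proc7 = [155, 258]; proc6 = [193, 204].
Compare endpoints: proc7.start < proc6.start, proc7.start < proc6.end, proc7.end > proc6.start, proc7.end > proc6.end.
That pattern is 'contains'.

contains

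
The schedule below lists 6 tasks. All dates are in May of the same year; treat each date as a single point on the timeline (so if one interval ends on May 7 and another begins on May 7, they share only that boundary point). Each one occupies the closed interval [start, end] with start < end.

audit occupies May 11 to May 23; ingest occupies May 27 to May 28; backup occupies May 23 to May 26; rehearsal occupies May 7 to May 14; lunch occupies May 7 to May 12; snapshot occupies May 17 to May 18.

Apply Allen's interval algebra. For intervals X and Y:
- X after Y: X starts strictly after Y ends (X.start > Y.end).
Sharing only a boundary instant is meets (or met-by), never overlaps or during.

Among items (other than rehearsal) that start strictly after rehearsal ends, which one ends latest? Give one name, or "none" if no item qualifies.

ingest

Target rehearsal = [May 7, May 14].
audit [May 11, May 23] → overlapped-by → excluded.
backup [May 23, May 26] → after → candidate.
ingest [May 27, May 28] → after → candidate.
lunch [May 7, May 12] → starts → excluded.
snapshot [May 17, May 18] → after → candidate.
Among candidates, latest end is May 28 → ingest.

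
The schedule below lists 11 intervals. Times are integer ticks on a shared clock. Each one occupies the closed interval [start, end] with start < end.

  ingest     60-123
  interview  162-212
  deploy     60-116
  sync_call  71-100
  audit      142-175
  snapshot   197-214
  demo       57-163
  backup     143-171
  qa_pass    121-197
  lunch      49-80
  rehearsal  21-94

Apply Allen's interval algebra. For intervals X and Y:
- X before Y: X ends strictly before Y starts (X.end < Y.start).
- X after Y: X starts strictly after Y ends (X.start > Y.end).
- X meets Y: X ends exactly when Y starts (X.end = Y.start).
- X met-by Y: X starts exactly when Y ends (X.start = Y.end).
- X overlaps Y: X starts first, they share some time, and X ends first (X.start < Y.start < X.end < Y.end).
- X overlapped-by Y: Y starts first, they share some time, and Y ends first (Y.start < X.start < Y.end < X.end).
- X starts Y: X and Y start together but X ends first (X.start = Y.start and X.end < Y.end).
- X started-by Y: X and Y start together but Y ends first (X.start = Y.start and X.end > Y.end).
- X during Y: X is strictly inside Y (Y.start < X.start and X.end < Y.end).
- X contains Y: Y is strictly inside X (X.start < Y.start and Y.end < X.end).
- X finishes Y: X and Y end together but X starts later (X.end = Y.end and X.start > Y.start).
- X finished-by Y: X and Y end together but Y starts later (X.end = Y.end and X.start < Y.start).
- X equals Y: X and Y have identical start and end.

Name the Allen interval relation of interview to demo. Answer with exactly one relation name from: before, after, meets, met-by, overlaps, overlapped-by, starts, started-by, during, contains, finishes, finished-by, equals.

interview = [162, 212]; demo = [57, 163].
Compare endpoints: interview.start > demo.start, interview.start < demo.end, interview.end > demo.start, interview.end > demo.end.
That pattern is 'overlapped-by'.

overlapped-by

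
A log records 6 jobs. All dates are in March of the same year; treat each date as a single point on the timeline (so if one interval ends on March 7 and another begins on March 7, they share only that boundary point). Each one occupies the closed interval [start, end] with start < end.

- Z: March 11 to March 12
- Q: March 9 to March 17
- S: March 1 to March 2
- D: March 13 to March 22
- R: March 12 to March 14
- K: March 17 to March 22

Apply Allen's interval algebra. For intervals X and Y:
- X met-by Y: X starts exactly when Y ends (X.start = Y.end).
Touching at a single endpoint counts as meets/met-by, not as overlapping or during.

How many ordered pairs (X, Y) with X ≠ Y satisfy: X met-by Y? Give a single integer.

2

Checking all 30 ordered pairs for relation 'met-by'; matching pairs in alphabetical order:
(K, Q): K met-by Q ✓
(R, Z): R met-by Z ✓
Count: 2.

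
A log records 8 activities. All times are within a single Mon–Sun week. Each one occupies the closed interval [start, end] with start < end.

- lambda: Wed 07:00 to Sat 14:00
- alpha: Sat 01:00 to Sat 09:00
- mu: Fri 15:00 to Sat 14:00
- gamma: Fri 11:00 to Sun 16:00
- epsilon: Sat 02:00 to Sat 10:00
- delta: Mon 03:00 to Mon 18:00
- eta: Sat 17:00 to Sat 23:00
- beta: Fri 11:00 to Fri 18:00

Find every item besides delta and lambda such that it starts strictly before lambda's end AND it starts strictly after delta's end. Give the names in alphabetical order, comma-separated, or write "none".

alpha, beta, epsilon, gamma, mu

Conditions: its start is strictly before lambda's end (X.start < Sat 14:00) AND its start is strictly after delta's end (X.start > Mon 18:00).
alpha: start Sat 01:00 < Sat 14:00? ✓; start Sat 01:00 > Mon 18:00? ✓ → yes.
beta: start Fri 11:00 < Sat 14:00? ✓; start Fri 11:00 > Mon 18:00? ✓ → yes.
epsilon: start Sat 02:00 < Sat 14:00? ✓; start Sat 02:00 > Mon 18:00? ✓ → yes.
eta: start Sat 17:00 < Sat 14:00? ✗; start Sat 17:00 > Mon 18:00? ✓ → no.
gamma: start Fri 11:00 < Sat 14:00? ✓; start Fri 11:00 > Mon 18:00? ✓ → yes.
mu: start Fri 15:00 < Sat 14:00? ✓; start Fri 15:00 > Mon 18:00? ✓ → yes.
Result: alpha, beta, epsilon, gamma, mu.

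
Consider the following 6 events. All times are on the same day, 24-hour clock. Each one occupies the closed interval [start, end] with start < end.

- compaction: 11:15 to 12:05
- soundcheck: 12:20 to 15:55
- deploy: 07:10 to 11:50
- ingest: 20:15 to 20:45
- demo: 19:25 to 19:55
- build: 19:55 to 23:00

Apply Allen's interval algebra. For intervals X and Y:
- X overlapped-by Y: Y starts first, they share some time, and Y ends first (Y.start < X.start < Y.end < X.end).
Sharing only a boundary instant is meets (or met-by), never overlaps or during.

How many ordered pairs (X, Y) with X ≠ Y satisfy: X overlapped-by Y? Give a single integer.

1

Checking all 30 ordered pairs for relation 'overlapped-by'; matching pairs in alphabetical order:
(compaction, deploy): compaction overlapped-by deploy ✓
Count: 1.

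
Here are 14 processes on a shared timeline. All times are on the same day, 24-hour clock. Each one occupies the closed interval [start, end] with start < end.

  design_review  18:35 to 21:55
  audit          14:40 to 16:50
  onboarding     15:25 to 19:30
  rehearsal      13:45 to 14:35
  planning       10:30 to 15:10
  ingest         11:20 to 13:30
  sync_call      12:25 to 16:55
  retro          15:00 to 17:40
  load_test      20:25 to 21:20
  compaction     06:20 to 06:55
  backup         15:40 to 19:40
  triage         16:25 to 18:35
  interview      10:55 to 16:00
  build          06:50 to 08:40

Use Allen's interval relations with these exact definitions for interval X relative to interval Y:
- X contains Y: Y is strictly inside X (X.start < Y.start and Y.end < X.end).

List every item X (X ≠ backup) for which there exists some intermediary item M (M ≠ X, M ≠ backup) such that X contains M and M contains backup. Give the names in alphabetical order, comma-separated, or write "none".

none

Target backup = [15:40, 19:40].
Intermediaries M with M contains backup: none.
Union: none.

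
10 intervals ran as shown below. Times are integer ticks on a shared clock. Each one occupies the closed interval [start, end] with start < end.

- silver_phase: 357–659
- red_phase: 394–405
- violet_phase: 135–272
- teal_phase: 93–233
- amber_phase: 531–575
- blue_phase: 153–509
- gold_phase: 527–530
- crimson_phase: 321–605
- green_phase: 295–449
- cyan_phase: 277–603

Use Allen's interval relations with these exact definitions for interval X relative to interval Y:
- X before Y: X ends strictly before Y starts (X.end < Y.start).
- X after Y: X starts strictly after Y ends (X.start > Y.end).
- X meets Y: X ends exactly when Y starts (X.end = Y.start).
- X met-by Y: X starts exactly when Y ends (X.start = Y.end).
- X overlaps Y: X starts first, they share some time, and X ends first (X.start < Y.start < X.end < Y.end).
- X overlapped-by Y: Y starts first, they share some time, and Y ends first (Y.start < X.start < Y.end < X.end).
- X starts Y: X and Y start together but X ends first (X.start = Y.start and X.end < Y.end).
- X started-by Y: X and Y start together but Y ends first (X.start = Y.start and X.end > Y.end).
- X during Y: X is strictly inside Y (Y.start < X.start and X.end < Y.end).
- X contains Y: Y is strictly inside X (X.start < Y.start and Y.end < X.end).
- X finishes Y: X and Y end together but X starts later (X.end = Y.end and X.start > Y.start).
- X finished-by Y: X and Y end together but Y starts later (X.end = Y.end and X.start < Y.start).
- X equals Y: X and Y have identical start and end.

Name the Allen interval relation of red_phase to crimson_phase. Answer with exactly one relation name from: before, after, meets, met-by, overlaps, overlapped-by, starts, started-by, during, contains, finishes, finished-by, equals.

red_phase = [394, 405]; crimson_phase = [321, 605].
Compare endpoints: red_phase.start > crimson_phase.start, red_phase.start < crimson_phase.end, red_phase.end > crimson_phase.start, red_phase.end < crimson_phase.end.
That pattern is 'during'.

during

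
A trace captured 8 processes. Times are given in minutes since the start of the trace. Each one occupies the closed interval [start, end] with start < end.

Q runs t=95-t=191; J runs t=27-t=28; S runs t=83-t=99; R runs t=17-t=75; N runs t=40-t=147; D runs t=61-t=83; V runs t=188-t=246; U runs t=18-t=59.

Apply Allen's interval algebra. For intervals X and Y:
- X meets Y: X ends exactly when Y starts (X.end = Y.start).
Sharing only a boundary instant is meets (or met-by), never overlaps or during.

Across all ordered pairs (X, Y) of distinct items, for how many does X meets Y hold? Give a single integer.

Checking all 56 ordered pairs for relation 'meets'; matching pairs in alphabetical order:
(D, S): D meets S ✓
Count: 1.

1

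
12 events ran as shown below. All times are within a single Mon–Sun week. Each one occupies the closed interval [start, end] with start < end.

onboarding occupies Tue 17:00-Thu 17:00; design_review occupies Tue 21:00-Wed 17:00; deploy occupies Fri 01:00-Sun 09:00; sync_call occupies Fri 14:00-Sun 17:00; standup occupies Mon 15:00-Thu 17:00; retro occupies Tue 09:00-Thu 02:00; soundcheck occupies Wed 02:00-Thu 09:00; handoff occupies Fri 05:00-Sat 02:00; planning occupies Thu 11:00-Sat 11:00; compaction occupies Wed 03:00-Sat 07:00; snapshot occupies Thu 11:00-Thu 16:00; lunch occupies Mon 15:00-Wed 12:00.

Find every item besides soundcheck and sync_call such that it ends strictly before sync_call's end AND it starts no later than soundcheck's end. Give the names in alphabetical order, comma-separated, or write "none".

Conditions: its end is strictly before sync_call's end (X.end < Sun 17:00) AND its start is no later than soundcheck's end (X.start <= Thu 09:00).
compaction: end Sat 07:00 < Sun 17:00? ✓; start Wed 03:00 <= Thu 09:00? ✓ → yes.
deploy: end Sun 09:00 < Sun 17:00? ✓; start Fri 01:00 <= Thu 09:00? ✗ → no.
design_review: end Wed 17:00 < Sun 17:00? ✓; start Tue 21:00 <= Thu 09:00? ✓ → yes.
handoff: end Sat 02:00 < Sun 17:00? ✓; start Fri 05:00 <= Thu 09:00? ✗ → no.
lunch: end Wed 12:00 < Sun 17:00? ✓; start Mon 15:00 <= Thu 09:00? ✓ → yes.
onboarding: end Thu 17:00 < Sun 17:00? ✓; start Tue 17:00 <= Thu 09:00? ✓ → yes.
planning: end Sat 11:00 < Sun 17:00? ✓; start Thu 11:00 <= Thu 09:00? ✗ → no.
retro: end Thu 02:00 < Sun 17:00? ✓; start Tue 09:00 <= Thu 09:00? ✓ → yes.
snapshot: end Thu 16:00 < Sun 17:00? ✓; start Thu 11:00 <= Thu 09:00? ✗ → no.
standup: end Thu 17:00 < Sun 17:00? ✓; start Mon 15:00 <= Thu 09:00? ✓ → yes.
Result: compaction, design_review, lunch, onboarding, retro, standup.

compaction, design_review, lunch, onboarding, retro, standup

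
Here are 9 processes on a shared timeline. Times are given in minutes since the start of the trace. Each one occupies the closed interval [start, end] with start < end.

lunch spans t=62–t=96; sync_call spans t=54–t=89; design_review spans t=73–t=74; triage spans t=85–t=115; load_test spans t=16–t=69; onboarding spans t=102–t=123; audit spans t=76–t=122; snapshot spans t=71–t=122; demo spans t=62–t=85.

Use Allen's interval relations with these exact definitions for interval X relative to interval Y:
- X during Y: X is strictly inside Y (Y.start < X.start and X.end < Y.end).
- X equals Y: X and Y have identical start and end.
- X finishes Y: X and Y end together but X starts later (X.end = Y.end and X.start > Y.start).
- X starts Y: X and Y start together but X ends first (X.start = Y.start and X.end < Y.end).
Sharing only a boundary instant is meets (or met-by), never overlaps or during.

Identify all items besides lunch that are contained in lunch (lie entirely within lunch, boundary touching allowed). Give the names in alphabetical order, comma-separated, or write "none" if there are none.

Target lunch = [t=62, t=96].
audit [t=76, t=122] → overlapped-by → no.
demo [t=62, t=85] → starts → yes.
design_review [t=73, t=74] → during → yes.
load_test [t=16, t=69] → overlaps → no.
onboarding [t=102, t=123] → after → no.
snapshot [t=71, t=122] → overlapped-by → no.
sync_call [t=54, t=89] → overlaps → no.
triage [t=85, t=115] → overlapped-by → no.
Result: demo, design_review.

demo, design_review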